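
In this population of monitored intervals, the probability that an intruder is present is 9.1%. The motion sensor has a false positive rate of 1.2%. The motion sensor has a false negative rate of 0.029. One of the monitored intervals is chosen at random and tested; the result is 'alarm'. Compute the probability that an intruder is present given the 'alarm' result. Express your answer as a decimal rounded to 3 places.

P(H | E) ≈ 0.890

Write H for 'an intruder is present'. Prior odds H:¬H = 0.091/0.909 = 0.10011. For the 'alarm' outcome, the likelihood ratio is 0.971/0.012 = 80.917.
Posterior odds = 0.10011 × 80.917 = 8.1006, so P(H|E) = 8.1006/(1+8.1006) = 0.890.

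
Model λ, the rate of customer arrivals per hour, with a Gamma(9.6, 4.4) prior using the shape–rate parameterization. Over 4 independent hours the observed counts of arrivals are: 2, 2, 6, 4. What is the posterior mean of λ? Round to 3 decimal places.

Posterior mean ≈ 2.810

Total count ∑xᵢ = 14 over n = 4 hours.
Gamma is conjugate to the Poisson likelihood: posterior is Gamma(shape = 9.6+14 = 23.6, rate = 4.4+4 = 8.4).
Posterior mean = shape/rate = 23.6/8.4 = 2.810.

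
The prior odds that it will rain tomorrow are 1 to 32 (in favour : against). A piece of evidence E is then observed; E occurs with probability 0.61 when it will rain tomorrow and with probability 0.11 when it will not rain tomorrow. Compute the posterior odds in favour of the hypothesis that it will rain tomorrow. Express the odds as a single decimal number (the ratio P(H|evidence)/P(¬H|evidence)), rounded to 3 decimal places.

Prior odds = 1/32 = 0.031250.
Likelihood ratio for E = 0.61/0.11 = 5.5455.
Posterior odds = prior odds × LR = 0.17330.

Posterior odds ≈ 0.173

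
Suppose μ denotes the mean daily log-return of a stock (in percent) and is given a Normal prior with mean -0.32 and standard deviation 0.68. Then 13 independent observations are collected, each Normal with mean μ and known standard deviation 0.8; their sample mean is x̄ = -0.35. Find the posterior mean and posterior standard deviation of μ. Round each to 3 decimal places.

Prior precision 1/τ₀² = 1/0.68² = 2.16263; data precision n/σ² = 13/0.8² = 20.3125.
Posterior precision = 2.16263 + 20.3125 = 22.4751, giving posterior SD = 1/√22.4751 = 0.211.
Posterior mean = (2.16263·-0.32 + 20.3125·-0.35) / 22.4751 = -0.347.

Posterior mean ≈ -0.347; posterior SD ≈ 0.211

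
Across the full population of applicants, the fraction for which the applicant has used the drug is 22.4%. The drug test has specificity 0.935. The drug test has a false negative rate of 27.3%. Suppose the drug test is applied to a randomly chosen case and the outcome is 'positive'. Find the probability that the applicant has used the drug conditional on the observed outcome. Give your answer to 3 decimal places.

P(H | E) ≈ 0.764

Write H for 'the applicant has used the drug'. Prior odds H:¬H = 0.224/0.776 = 0.28866. For the 'positive' outcome, the likelihood ratio is 0.727/0.065 = 11.185.
Posterior odds = 0.28866 × 11.185 = 3.2285, so P(H|E) = 3.2285/(1+3.2285) = 0.764.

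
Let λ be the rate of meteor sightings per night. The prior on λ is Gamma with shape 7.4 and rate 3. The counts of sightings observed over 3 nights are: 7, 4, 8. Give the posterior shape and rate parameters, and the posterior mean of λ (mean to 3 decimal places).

Posterior: Gamma(shape=26.4, rate=6); mean ≈ 4.400

Total count ∑xᵢ = 19 over n = 3 nights.
Gamma is conjugate to the Poisson likelihood: posterior is Gamma(shape = 7.4+19 = 26.4, rate = 3+3 = 6).
E[λ | data] = 26.4/6 = 4.400.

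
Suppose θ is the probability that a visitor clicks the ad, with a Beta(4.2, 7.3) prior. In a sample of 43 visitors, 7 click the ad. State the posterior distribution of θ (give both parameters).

The binomial likelihood is conjugate to the Beta prior: with 7 successes and 36 failures, the posterior is Beta(4.2+7, 7.3+36) = Beta(11.2, 43.3).

Posterior: Beta(11.2, 43.3)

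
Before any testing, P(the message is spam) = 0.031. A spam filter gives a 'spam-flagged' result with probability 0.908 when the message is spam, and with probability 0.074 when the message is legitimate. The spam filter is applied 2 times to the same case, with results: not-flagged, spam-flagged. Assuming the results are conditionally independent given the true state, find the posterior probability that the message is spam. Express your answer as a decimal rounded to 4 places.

With H the event that the message is spam, the joint likelihood of the observed sequence is P(data|H) = 0.092·0.908 = 0.083536 and P(data|¬H) = 0.926·0.074 = 0.068524.
Bayes: P(H|data) = 0.031·0.083536 / (0.031·0.083536 + 0.969·0.068524) = 0.0025896/0.068989 = 0.0375.

Posterior P(H) ≈ 0.0375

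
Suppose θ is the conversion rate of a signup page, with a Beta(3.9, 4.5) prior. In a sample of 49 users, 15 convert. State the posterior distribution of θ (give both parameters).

Observing 15 successes and 34 failures updates Beta(3.9, 4.5) by adding the success and failure counts to the two shape parameters: α = 3.9+15 = 18.9, β = 4.5+34 = 38.5.

Posterior: Beta(18.9, 38.5)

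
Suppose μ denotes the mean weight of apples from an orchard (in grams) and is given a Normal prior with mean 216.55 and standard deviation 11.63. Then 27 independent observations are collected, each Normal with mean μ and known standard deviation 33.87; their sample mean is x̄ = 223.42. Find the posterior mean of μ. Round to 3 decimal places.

Posterior mean ≈ 221.778

Prior precision 1/τ₀² = 1/11.63² = 0.00739334; data precision n/σ² = 27/33.87² = 0.0235360.
Posterior precision = 0.00739334 + 0.0235360 = 0.0309294.
Posterior mean = (0.00739334·216.55 + 0.0235360·223.42) / 0.0309294 = 221.778.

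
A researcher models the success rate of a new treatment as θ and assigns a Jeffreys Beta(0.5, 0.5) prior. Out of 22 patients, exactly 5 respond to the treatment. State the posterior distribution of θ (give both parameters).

Posterior: Beta(5.5, 17.5)

The binomial likelihood is conjugate to the Beta prior: with 5 successes and 17 failures, the posterior is Beta(0.5+5, 0.5+17) = Beta(5.5, 17.5).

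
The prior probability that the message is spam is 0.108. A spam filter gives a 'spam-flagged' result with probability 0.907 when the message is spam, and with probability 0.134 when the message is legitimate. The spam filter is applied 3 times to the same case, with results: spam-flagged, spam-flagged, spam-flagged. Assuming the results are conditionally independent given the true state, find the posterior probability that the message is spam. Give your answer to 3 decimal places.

Posterior P(H) ≈ 0.974

With H the event that the message is spam, the joint likelihood of the observed sequence is P(data|H) = 0.907·0.907·0.907 = 0.74614 and P(data|¬H) = 0.134·0.134·0.134 = 0.0024061.
Bayes: P(H|data) = 0.108·0.74614 / (0.108·0.74614 + 0.892·0.0024061) = 0.080583/0.082730 = 0.9741.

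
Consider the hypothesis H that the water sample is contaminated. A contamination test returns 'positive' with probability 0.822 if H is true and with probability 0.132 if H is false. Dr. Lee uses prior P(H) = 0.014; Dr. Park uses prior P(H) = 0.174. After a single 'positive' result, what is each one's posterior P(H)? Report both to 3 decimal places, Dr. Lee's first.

The likelihood ratio for a 'positive' result is 0.822/0.132 = 6.2273.
Dr. Lee: prior odds 0.014/0.986 = 0.014199; posterior odds 0.088420; posterior probability 0.081.
Dr. Park: prior odds 0.174/0.826 = 0.21065; posterior odds 1.3118; posterior probability 0.567.

Dr. Lee: 0.081; Dr. Park: 0.567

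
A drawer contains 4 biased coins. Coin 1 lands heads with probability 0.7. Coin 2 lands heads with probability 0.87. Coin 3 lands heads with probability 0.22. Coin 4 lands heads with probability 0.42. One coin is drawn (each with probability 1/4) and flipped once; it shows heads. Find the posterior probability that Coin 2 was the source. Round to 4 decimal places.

Tabulate prior·likelihood by source: [1] prior 0.25, lik 0.7, product 0.1750; [2] prior 0.25, lik 0.87, product 0.2175; [3] prior 0.25, lik 0.22, product 0.05500; [4] prior 0.25, lik 0.42, product 0.1050.
Normalizing constant = 0.55250; the posterior for Coin 2 is its product over the sum, 0.2175/0.55250 = 0.3937.

Posterior probability ≈ 0.3937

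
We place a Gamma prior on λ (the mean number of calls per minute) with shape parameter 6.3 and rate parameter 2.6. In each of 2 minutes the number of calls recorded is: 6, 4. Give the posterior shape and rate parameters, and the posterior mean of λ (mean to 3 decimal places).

Posterior: Gamma(shape=16.3, rate=4.6); mean ≈ 3.543

The Poisson likelihood adds the total count to the shape and the number of exposure periods to the rate. Here ∑xᵢ = 10 and n = 2, so shape 6.3→16.3 and rate 2.6→4.6.
E[λ | data] = 16.3/4.6 = 3.543.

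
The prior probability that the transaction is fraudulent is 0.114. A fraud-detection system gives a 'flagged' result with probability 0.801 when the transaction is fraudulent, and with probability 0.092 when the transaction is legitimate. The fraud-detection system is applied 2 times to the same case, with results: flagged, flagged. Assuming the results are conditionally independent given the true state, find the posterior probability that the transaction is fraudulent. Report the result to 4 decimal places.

With H the event that the transaction is fraudulent, the joint likelihood of the observed sequence is P(data|H) = 0.801·0.801 = 0.64160 and P(data|¬H) = 0.092·0.092 = 0.0084640.
Bayes: P(H|data) = 0.114·0.64160 / (0.114·0.64160 + 0.886·0.0084640) = 0.073143/0.080642 = 0.9070.

Posterior P(H) ≈ 0.9070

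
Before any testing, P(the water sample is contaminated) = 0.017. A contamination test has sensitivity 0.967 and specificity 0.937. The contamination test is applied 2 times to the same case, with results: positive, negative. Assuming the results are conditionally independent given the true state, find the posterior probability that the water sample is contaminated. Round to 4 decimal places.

With H the event that the water sample is contaminated, the joint likelihood of the observed sequence is P(data|H) = 0.967·0.033 = 0.031911 and P(data|¬H) = 0.063·0.937 = 0.059031.
Bayes: P(H|data) = 0.017·0.031911 / (0.017·0.031911 + 0.983·0.059031) = 0.00054249/0.058570 = 0.0093.

Posterior P(H) ≈ 0.0093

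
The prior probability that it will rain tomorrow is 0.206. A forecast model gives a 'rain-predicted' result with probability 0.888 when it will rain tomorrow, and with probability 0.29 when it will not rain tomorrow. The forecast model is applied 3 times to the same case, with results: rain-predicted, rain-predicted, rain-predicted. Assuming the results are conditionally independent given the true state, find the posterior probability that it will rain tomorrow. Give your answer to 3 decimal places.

Let H be the event that it will rain tomorrow; start with P(H) = 0.206. P('rain-predicted'|H) = 0.888, P('rain-predicted'|¬H) = 0.29.
Update on result 1 ('rain-predicted'): P(H) ← 0.888·0.2060 / (0.888·0.2060 + 0.29·0.7940) = 0.18293/0.41319 = 0.4427.
Update on result 2 ('rain-predicted'): P(H) ← 0.888·0.4427 / (0.888·0.4427 + 0.29·0.5573) = 0.39314/0.55475 = 0.7087.
Update on result 3 ('rain-predicted'): P(H) ← 0.888·0.7087 / (0.888·0.7087 + 0.29·0.2913) = 0.62931/0.71379 = 0.8816.

Posterior P(H) ≈ 0.882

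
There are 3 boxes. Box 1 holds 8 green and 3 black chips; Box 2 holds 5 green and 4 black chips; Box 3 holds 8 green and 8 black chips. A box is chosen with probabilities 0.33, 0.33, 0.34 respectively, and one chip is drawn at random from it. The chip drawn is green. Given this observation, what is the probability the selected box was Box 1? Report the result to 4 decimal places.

Tabulate prior·likelihood by source: [1] prior 0.33, lik 0.7273, product 0.2400; [2] prior 0.33, lik 0.5556, product 0.1833; [3] prior 0.34, lik 0.5, product 0.1700.
Normalizing constant = 0.59333; the posterior for Box 1 is its product over the sum, 0.2400/0.59333 = 0.4045.

Posterior probability ≈ 0.4045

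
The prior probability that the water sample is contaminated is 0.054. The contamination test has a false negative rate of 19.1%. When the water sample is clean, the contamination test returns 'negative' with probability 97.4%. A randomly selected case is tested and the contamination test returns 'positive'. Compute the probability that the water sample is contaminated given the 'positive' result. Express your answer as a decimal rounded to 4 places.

Write H for 'the water sample is contaminated'. Prior odds H:¬H = 0.054/0.946 = 0.057082. For the 'positive' outcome, the likelihood ratio is 0.809/0.026 = 31.115.
Posterior odds = 0.057082 × 31.115 = 1.7761, so P(H|E) = 1.7761/(1+1.7761) = 0.6398.

P(H | E) ≈ 0.6398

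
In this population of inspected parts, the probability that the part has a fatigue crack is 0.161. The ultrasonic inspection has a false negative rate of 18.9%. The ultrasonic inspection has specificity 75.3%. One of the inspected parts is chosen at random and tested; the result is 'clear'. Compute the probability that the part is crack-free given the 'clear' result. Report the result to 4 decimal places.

Write H for 'the part has a fatigue crack'. Prior odds H:¬H = 0.161/0.839 = 0.19190. For the 'clear' outcome, the likelihood ratio is 0.189/0.753 = 0.25100.
Posterior odds = 0.19190 × 0.25100 = 0.048165, so P(H|E) = 0.048165/(1+0.048165) = 0.0460. Then P(¬H|E) = 1 − 0.0460 = 0.9540.

P(¬H | E) ≈ 0.9540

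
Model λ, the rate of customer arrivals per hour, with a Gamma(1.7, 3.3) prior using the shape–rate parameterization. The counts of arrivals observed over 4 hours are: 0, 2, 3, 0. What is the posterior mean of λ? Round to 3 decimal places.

The Poisson likelihood adds the total count to the shape and the number of exposure periods to the rate. Here ∑xᵢ = 5 and n = 4, so shape 1.7→6.7 and rate 3.3→7.3.
Posterior mean = shape/rate = 6.7/7.3 = 0.918.

Posterior mean ≈ 0.918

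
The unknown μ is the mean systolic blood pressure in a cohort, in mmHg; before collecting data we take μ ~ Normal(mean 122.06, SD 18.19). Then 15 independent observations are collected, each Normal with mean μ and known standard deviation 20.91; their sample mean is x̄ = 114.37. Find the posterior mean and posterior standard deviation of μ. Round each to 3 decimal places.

With known σ, the Normal prior is conjugate. Weight on the data is w = (n/σ²)/(n/σ² + 1/τ₀²) = 0.0343070/(0.0343070+0.00302228) = 0.91904.
Posterior mean = w·x̄ + (1−w)·μ₀ = 0.91904·114.37 + 0.080963·122.06 = 114.993. Posterior variance = 1/(0.0343070+0.00302228) = 26.7886, so SD = 5.176.

Posterior mean ≈ 114.993; posterior SD ≈ 5.176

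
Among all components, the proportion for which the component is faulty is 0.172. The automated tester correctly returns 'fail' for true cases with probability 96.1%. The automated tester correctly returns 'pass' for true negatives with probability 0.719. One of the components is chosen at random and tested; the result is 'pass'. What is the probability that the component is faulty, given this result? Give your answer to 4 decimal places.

P(H | E) ≈ 0.0111

Write H for 'the component is faulty'. Prior odds H:¬H = 0.172/0.828 = 0.20773. For the 'pass' outcome, the likelihood ratio is 0.039/0.719 = 0.054242.
Posterior odds = 0.20773 × 0.054242 = 0.011268, so P(H|E) = 0.011268/(1+0.011268) = 0.0111.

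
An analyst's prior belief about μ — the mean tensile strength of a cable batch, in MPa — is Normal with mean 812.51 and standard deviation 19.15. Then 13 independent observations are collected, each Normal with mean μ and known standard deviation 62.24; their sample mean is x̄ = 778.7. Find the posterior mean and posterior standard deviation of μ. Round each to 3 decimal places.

Posterior mean ≈ 793.857; posterior SD ≈ 12.822

Prior precision 1/τ₀² = 1/19.15² = 0.00272686; data precision n/σ² = 13/62.24² = 0.00335586.
Posterior precision = 0.00272686 + 0.00335586 = 0.00608272, giving posterior SD = 1/√0.00608272 = 12.822.
Posterior mean = (0.00272686·812.51 + 0.00335586·778.7) / 0.00608272 = 793.857.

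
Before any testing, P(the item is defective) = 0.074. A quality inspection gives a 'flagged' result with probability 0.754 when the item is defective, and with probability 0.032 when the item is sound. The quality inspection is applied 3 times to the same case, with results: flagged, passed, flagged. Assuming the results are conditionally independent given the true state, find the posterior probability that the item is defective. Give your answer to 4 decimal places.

Posterior P(H) ≈ 0.9185

Let H be the event that the item is defective; start with P(H) = 0.074. P('flagged'|H) = 0.754, P('flagged'|¬H) = 0.032.
Update on result 1 ('flagged'): P(H) ← 0.754·0.0740 / (0.754·0.0740 + 0.032·0.9260) = 0.055796/0.085428 = 0.6531.
Update on result 2 ('passed'): P(H) ← 0.246·0.6531 / (0.246·0.6531 + 0.968·0.3469) = 0.16067/0.49644 = 0.3236.
Update on result 3 ('flagged'): P(H) ← 0.754·0.3236 / (0.754·0.3236 + 0.032·0.6764) = 0.24403/0.26567 = 0.9185.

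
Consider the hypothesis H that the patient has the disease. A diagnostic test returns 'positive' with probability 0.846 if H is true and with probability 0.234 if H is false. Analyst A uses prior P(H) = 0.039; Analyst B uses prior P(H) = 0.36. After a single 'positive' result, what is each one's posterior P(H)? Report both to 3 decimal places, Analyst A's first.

Analyst A: 0.128; Analyst B: 0.670

The likelihood ratio for a 'positive' result is 0.846/0.234 = 3.6154.
Analyst A: prior odds 0.039/0.961 = 0.040583; posterior odds 0.14672; posterior probability 0.128.
Analyst B: prior odds 0.36/0.64 = 0.56250; posterior odds 2.0337; posterior probability 0.670.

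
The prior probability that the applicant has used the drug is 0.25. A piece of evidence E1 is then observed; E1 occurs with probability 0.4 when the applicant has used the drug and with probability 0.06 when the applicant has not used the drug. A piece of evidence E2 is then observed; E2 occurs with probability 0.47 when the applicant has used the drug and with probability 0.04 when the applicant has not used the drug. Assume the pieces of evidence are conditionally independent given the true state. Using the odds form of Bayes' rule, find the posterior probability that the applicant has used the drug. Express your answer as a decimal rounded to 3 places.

Posterior probability ≈ 0.963

Prior odds = 0.25/(1−0.25) = 0.33333.
Likelihood ratio for E1 = 0.4/0.06 = 6.6667.
Likelihood ratio for E2 = 0.47/0.04 = 11.750.
Posterior odds = prior odds × LR₁ × LR₂ = 26.111.
Posterior probability = odds/(1+odds) = 26.111/27.111 = 0.963.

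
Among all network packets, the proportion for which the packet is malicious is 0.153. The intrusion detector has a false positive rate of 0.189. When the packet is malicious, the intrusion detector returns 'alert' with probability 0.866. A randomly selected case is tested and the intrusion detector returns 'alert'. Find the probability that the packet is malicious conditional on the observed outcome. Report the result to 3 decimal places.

P(H | E) ≈ 0.453

Let H be the event that the packet is malicious. P(H) = 0.153, so P(¬H) = 0.847. With E the 'alert' result, P(E|H) = 0.866 and P(E|¬H) = 0.189.
P(E) = 0.866·0.153 + 0.189·0.847 = 0.13250 + 0.16008 = 0.29258.
By Bayes' theorem, P(H|E) = 0.13250 / 0.29258 = 0.453.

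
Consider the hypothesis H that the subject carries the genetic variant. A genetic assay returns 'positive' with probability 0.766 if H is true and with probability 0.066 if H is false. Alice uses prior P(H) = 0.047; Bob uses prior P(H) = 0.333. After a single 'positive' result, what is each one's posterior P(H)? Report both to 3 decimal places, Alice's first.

Alice: 0.364; Bob: 0.853

P('+'|H) = 0.766, P('+'|¬H) = 0.066.
Alice: numerator 0.766·0.047 = 0.036002; evidence = 0.036002+0.066·0.953 = 0.098900; posterior = 0.364.
Bob: numerator 0.766·0.333 = 0.25508; evidence = 0.25508+0.066·0.667 = 0.29910; posterior = 0.853.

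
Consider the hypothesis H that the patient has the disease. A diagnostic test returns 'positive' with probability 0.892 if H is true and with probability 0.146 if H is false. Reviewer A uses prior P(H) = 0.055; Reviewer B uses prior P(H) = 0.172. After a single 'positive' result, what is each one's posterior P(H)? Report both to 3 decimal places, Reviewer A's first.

Reviewer A: 0.262; Reviewer B: 0.559

The likelihood ratio for a 'positive' result is 0.892/0.146 = 6.1096.
Reviewer A: prior odds 0.055/0.945 = 0.058201; posterior odds 0.35558; posterior probability 0.262.
Reviewer B: prior odds 0.172/0.828 = 0.20773; posterior odds 1.2691; posterior probability 0.559.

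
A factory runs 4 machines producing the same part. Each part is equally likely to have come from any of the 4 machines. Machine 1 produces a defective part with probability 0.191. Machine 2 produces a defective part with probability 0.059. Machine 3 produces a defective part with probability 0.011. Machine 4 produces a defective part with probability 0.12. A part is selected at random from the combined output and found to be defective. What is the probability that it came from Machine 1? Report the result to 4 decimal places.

Tabulate prior·likelihood by source: [1] prior 0.25, lik 0.191, product 0.04775; [2] prior 0.25, lik 0.059, product 0.01475; [3] prior 0.25, lik 0.011, product 0.002750; [4] prior 0.25, lik 0.12, product 0.03000.
Normalizing constant = 0.095250; the posterior for Machine 1 is its product over the sum, 0.04775/0.095250 = 0.5013.

Posterior probability ≈ 0.5013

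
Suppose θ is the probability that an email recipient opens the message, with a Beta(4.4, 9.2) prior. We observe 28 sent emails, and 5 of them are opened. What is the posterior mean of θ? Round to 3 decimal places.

Posterior mean ≈ 0.226

Observing 5 successes and 23 failures updates Beta(4.4, 9.2) by adding the success and failure counts to the two shape parameters: α = 4.4+5 = 9.4, β = 9.2+23 = 32.2.
Posterior mean = α/(α+β) = 9.4/41.6 = 0.226.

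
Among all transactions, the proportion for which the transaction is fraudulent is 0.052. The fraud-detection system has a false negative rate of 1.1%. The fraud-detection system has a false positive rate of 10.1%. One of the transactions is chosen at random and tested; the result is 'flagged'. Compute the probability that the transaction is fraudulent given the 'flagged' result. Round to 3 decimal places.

Write H for 'the transaction is fraudulent'. Prior odds H:¬H = 0.052/0.948 = 0.054852. For the 'flagged' outcome, the likelihood ratio is 0.989/0.101 = 9.7921.
Posterior odds = 0.054852 × 9.7921 = 0.53712, so P(H|E) = 0.53712/(1+0.53712) = 0.349.

P(H | E) ≈ 0.349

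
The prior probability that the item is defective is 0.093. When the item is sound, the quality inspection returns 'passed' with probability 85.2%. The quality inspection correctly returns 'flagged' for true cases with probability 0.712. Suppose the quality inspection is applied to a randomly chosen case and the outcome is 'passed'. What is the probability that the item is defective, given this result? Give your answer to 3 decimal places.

P(H | E) ≈ 0.033

Write H for 'the item is defective'. Prior odds H:¬H = 0.093/0.907 = 0.10254. For the 'passed' outcome, the likelihood ratio is 0.288/0.852 = 0.33803.
Posterior odds = 0.10254 × 0.33803 = 0.034660, so P(H|E) = 0.034660/(1+0.034660) = 0.033.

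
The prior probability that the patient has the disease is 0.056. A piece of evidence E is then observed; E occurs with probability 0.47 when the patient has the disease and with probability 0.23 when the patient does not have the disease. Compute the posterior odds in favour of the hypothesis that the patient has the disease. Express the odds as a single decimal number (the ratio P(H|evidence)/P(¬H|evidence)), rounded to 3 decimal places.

Posterior odds ≈ 0.121

Prior odds = 0.056/(1−0.056) = 0.059322.
Likelihood ratio for E = 0.47/0.23 = 2.0435.
Posterior odds = prior odds × LR = 0.12122.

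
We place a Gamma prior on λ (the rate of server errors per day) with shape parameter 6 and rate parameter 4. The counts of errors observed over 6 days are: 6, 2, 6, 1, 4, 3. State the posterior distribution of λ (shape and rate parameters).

Posterior: Gamma(shape=28, rate=10)

Total count ∑xᵢ = 22 over n = 6 days.
Gamma is conjugate to the Poisson likelihood: posterior is Gamma(shape = 6+22 = 28, rate = 4+6 = 10).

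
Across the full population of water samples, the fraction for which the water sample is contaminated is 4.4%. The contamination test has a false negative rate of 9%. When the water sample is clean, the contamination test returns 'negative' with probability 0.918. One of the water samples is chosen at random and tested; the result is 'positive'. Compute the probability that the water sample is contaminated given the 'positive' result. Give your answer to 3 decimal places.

Write H for 'the water sample is contaminated'. Prior odds H:¬H = 0.044/0.956 = 0.046025. For the 'positive' outcome, the likelihood ratio is 0.91/0.082 = 11.098.
Posterior odds = 0.046025 × 11.098 = 0.51077, so P(H|E) = 0.51077/(1+0.51077) = 0.338.

P(H | E) ≈ 0.338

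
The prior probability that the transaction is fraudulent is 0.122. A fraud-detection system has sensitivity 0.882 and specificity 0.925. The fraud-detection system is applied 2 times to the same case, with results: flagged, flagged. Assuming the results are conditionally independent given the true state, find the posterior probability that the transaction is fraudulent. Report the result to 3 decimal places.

Let H be the event that the transaction is fraudulent; start with P(H) = 0.122. P('flagged'|H) = 0.882, P('flagged'|¬H) = 0.075.
Update on result 1 ('flagged'): P(H) ← 0.882·0.1220 / (0.882·0.1220 + 0.075·0.8780) = 0.10760/0.17345 = 0.6204.
Update on result 2 ('flagged'): P(H) ← 0.882·0.6204 / (0.882·0.6204 + 0.075·0.3796) = 0.54716/0.57563 = 0.9505.

Posterior P(H) ≈ 0.951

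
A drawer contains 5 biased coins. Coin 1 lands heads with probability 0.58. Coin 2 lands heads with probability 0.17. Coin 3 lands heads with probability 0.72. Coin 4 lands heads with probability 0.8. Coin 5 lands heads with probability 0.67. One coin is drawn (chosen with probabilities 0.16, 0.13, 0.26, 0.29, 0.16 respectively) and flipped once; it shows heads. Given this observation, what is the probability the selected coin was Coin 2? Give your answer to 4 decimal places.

Posterior probability ≈ 0.0345

Tabulate prior·likelihood by source: [1] prior 0.16, lik 0.58, product 0.09280; [2] prior 0.13, lik 0.17, product 0.02210; [3] prior 0.26, lik 0.72, product 0.1872; [4] prior 0.29, lik 0.8, product 0.2320; [5] prior 0.16, lik 0.67, product 0.1072.
Normalizing constant = 0.64130; the posterior for Coin 2 is its product over the sum, 0.02210/0.64130 = 0.0345.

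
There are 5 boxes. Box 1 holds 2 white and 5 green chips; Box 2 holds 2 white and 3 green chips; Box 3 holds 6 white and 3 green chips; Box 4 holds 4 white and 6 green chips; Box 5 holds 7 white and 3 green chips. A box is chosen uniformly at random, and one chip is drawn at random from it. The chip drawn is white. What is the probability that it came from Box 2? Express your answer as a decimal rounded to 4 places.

Posterior probability ≈ 0.1631

Tabulate prior·likelihood by source: [1] prior 0.2, lik 0.2857, product 0.05714; [2] prior 0.2, lik 0.4, product 0.08000; [3] prior 0.2, lik 0.6667, product 0.1333; [4] prior 0.2, lik 0.4, product 0.08000; [5] prior 0.2, lik 0.7, product 0.1400.
Normalizing constant = 0.49048; the posterior for Box 2 is its product over the sum, 0.08000/0.49048 = 0.1631.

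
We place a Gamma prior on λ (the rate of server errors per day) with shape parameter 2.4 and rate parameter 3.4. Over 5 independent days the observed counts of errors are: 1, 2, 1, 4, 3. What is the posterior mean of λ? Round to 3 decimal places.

Posterior mean ≈ 1.595

The Poisson likelihood adds the total count to the shape and the number of exposure periods to the rate. Here ∑xᵢ = 11 and n = 5, so shape 2.4→13.4 and rate 3.4→8.4.
E[λ | data] = 13.4/8.4 = 1.595.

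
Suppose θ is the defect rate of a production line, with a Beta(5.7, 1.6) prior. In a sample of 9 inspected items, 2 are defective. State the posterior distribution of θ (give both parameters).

Posterior: Beta(7.7, 8.6)

Observing 2 successes and 7 failures updates Beta(5.7, 1.6) by adding the success and failure counts to the two shape parameters: α = 5.7+2 = 7.7, β = 1.6+7 = 8.6.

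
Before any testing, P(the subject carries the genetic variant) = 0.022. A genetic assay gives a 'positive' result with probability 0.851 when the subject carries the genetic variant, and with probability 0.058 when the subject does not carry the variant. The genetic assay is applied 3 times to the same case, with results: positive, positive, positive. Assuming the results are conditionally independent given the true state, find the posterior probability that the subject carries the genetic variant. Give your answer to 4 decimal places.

Let H be the event that the subject carries the genetic variant; start with P(H) = 0.022. P('positive'|H) = 0.851, P('positive'|¬H) = 0.058.
Update on result 1 ('positive'): P(H) ← 0.851·0.0220 / (0.851·0.0220 + 0.058·0.9780) = 0.018722/0.075446 = 0.2482.
Update on result 2 ('positive'): P(H) ← 0.851·0.2482 / (0.851·0.2482 + 0.058·0.7518) = 0.21118/0.25478 = 0.8288.
Update on result 3 ('positive'): P(H) ← 0.851·0.8288 / (0.851·0.8288 + 0.058·0.1712) = 0.70535/0.71527 = 0.9861.

Posterior P(H) ≈ 0.9861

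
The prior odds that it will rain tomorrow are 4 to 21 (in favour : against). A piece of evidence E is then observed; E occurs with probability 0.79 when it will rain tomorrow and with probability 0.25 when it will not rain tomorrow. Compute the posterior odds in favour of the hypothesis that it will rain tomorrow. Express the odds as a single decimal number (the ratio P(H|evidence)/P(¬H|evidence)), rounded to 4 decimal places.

Posterior odds ≈ 0.6019

Prior odds = 4/21 = 0.19048.
Likelihood ratio for E = 0.79/0.25 = 3.1600.
Posterior odds = prior odds × LR = 0.60190.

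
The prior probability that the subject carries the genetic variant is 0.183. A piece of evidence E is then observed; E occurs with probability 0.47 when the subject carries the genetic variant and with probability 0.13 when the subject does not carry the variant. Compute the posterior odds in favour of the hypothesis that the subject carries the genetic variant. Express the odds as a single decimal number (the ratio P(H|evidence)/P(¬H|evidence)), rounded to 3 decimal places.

Prior odds = 0.183/(1−0.183) = 0.22399.
Likelihood ratio for E = 0.47/0.13 = 3.6154.
Posterior odds = prior odds × LR = 0.80981.

Posterior odds ≈ 0.810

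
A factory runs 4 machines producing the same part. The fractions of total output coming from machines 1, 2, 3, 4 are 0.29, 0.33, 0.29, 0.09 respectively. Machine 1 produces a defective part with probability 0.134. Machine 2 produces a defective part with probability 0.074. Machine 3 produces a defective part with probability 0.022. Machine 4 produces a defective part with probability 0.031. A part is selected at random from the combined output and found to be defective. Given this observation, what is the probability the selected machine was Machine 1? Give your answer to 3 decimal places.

Posterior probability ≈ 0.536

Tabulate prior·likelihood by source: [1] prior 0.29, lik 0.134, product 0.03886; [2] prior 0.33, lik 0.074, product 0.02442; [3] prior 0.29, lik 0.022, product 0.006380; [4] prior 0.09, lik 0.031, product 0.002790.
Normalizing constant = 0.072450; the posterior for Machine 1 is its product over the sum, 0.03886/0.072450 = 0.536.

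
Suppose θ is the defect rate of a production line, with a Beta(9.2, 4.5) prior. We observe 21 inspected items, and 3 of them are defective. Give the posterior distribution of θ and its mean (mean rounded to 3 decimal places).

The binomial likelihood is conjugate to the Beta prior: with 3 successes and 18 failures, the posterior is Beta(9.2+3, 4.5+18) = Beta(12.2, 22.5).
Posterior mean = α/(α+β) = 12.2/34.7 = 0.352.

Posterior: Beta(12.2, 22.5); mean ≈ 0.352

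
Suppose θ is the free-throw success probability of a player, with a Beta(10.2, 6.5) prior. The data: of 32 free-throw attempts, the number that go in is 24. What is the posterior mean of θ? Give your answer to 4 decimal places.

Observing 24 successes and 8 failures updates Beta(10.2, 6.5) by adding the success and failure counts to the two shape parameters: α = 10.2+24 = 34.2, β = 6.5+8 = 14.5.
E[θ | data] = 34.2/(34.2+14.5) = 0.7023.

Posterior mean ≈ 0.7023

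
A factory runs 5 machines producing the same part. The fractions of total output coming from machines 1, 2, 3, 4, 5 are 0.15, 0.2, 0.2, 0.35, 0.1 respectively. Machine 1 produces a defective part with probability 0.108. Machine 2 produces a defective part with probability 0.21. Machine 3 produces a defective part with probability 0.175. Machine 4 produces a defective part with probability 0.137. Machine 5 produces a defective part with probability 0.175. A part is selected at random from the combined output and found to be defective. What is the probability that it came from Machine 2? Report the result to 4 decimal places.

Posterior probability ≈ 0.2647

Tabulate prior·likelihood by source: [1] prior 0.15, lik 0.108, product 0.01620; [2] prior 0.2, lik 0.21, product 0.04200; [3] prior 0.2, lik 0.175, product 0.03500; [4] prior 0.35, lik 0.137, product 0.04795; [5] prior 0.1, lik 0.175, product 0.01750.
Normalizing constant = 0.15865; the posterior for Machine 2 is its product over the sum, 0.04200/0.15865 = 0.2647.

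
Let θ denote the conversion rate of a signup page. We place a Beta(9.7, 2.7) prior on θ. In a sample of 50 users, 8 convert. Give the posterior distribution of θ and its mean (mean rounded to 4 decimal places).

Posterior: Beta(17.7, 44.7); mean ≈ 0.2837

Observing 8 successes and 42 failures updates Beta(9.7, 2.7) by adding the success and failure counts to the two shape parameters: α = 9.7+8 = 17.7, β = 2.7+42 = 44.7.
Posterior mean = α/(α+β) = 17.7/62.4 = 0.2837.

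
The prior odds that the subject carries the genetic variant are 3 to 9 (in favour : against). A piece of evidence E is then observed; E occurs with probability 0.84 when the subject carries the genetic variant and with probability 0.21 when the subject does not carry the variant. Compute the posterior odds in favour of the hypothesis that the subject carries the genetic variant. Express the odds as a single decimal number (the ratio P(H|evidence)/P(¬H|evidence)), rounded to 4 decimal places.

Posterior odds ≈ 1.3333

Prior odds = 3/9 = 0.33333.
Likelihood ratio for E = 0.84/0.21 = 4.0000.
Posterior odds = prior odds × LR = 1.3333.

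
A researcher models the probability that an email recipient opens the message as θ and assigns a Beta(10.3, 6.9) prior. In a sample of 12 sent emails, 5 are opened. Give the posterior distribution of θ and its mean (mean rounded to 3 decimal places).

Posterior: Beta(15.3, 13.9); mean ≈ 0.524

Observing 5 successes and 7 failures updates Beta(10.3, 6.9) by adding the success and failure counts to the two shape parameters: α = 10.3+5 = 15.3, β = 6.9+7 = 13.9.
Posterior mean = α/(α+β) = 15.3/29.2 = 0.524.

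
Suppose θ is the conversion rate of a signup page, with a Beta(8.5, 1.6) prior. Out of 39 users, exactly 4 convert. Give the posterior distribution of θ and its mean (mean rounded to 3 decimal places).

Posterior: Beta(12.5, 36.6); mean ≈ 0.255

Observing 4 successes and 35 failures updates Beta(8.5, 1.6) by adding the success and failure counts to the two shape parameters: α = 8.5+4 = 12.5, β = 1.6+35 = 36.6.
Posterior mean = α/(α+β) = 12.5/49.1 = 0.255.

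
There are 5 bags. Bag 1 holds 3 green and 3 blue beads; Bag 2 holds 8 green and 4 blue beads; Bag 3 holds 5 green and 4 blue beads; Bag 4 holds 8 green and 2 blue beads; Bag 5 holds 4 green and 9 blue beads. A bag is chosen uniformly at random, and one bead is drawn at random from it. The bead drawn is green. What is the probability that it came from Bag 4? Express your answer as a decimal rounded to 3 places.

Tabulate prior·likelihood by source: [1] prior 0.2, lik 0.5, product 0.1000; [2] prior 0.2, lik 0.6667, product 0.1333; [3] prior 0.2, lik 0.5556, product 0.1111; [4] prior 0.2, lik 0.8, product 0.1600; [5] prior 0.2, lik 0.3077, product 0.06154.
Normalizing constant = 0.56598; the posterior for Bag 4 is its product over the sum, 0.1600/0.56598 = 0.283.

Posterior probability ≈ 0.283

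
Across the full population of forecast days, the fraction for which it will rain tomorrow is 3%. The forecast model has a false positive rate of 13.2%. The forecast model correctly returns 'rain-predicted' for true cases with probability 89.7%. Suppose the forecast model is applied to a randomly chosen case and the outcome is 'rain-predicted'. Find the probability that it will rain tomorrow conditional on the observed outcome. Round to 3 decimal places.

P(H | E) ≈ 0.174

Let H be the event that it will rain tomorrow. P(H) = 0.03, so P(¬H) = 0.97. With E the 'rain-predicted' result, P(E|H) = 0.897 and P(E|¬H) = 0.132.
P(E) = 0.897·0.03 + 0.132·0.97 = 0.026910 + 0.12804 = 0.15495.
By Bayes' theorem, P(H|E) = 0.026910 / 0.15495 = 0.174.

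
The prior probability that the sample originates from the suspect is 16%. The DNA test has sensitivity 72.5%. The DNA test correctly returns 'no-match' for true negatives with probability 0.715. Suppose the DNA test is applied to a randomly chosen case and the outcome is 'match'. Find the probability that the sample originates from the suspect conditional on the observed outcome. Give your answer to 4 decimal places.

Write H for 'the sample originates from the suspect'. Prior odds H:¬H = 0.16/0.84 = 0.19048. For the 'match' outcome, the likelihood ratio is 0.725/0.285 = 2.5439.
Posterior odds = 0.19048 × 2.5439 = 0.48454, so P(H|E) = 0.48454/(1+0.48454) = 0.3264.

P(H | E) ≈ 0.3264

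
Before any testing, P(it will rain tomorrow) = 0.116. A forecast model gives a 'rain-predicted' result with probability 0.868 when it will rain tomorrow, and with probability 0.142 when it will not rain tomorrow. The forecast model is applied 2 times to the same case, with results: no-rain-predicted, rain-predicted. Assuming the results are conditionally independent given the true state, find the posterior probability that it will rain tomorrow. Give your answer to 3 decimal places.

With H the event that it will rain tomorrow, the joint likelihood of the observed sequence is P(data|H) = 0.132·0.868 = 0.11458 and P(data|¬H) = 0.858·0.142 = 0.12184.
Bayes: P(H|data) = 0.116·0.11458 / (0.116·0.11458 + 0.884·0.12184) = 0.013291/0.12099 = 0.1098.

Posterior P(H) ≈ 0.110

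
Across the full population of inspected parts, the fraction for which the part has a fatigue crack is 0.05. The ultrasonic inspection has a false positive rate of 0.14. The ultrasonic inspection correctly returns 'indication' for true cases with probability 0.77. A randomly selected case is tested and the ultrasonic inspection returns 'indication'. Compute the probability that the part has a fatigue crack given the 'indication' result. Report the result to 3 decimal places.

Write H for 'the part has a fatigue crack'. Prior odds H:¬H = 0.05/0.95 = 0.052632. For the 'indication' outcome, the likelihood ratio is 0.77/0.14 = 5.5000.
Posterior odds = 0.052632 × 5.5000 = 0.28947, so P(H|E) = 0.28947/(1+0.28947) = 0.224.

P(H | E) ≈ 0.224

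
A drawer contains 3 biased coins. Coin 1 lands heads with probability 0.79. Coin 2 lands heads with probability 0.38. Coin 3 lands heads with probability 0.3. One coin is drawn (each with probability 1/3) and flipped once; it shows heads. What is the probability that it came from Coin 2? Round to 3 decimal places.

P(heads|C1) = 0.79; P(heads|C2) = 0.38; P(heads|C3) = 0.3.
Prior × likelihood for each source: 0.333333·0.79=0.2633, 0.333333·0.38=0.1267, 0.333333·0.3=0.1000. Summing gives P(heads) = 0.49000.
P(Coin 2 | heads) = 0.1267 / 0.49000 = 0.259.

Posterior probability ≈ 0.259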